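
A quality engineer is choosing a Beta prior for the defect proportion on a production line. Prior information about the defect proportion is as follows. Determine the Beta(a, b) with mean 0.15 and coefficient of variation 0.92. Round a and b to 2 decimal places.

σ = CV·μ = 0.92×0.15 = 0.13800, so σ² = 0.019044.
s+1 = μ(1−μ)/σ² = 0.1275/0.019044 = 6.6950, so s = a+b = 5.6950.
a = μs = 0.85, b = (1−μ)s = 4.84.

a = 0.85, b = 4.84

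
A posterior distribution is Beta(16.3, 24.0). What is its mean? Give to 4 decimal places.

0.4045

E[X] = α/(α+β) = 16.3/40.3 = 0.4045.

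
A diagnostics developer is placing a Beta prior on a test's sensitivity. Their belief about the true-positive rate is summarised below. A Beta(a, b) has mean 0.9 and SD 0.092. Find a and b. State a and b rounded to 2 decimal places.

First σ² = 0.008464. Setting a = μn, b = (1−μ)n with n = a+b,
μ(1−μ)/(n+1) = 0.008464 ⇒ n+1 = 0.09/0.008464 = 10.6333 ⇒ n = 9.6333.
Hence a = 0.9×9.6333 = 8.67, b = 0.1×9.6333 = 0.96.

a = 8.67, b = 0.96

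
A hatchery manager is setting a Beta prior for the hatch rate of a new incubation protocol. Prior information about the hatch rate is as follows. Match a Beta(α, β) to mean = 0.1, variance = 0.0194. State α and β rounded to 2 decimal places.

α = 0.36, β = 3.28

Write ν = α+β; then α = μν and Var = μ(1−μ)/(ν+1).
ν = μ(1−μ)/Var − 1 = 0.09/0.0194 − 1 = 3.6392.
α = 0.1·3.6392 = 0.36, β = 0.9·3.6392 = 3.28.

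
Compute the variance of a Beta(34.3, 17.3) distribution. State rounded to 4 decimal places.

0.0042

Var = αβ/[(α+β)²(α+β+1)] = (34.3×17.3)/(51.6²×52.6) = 593.39/140050.656 = 0.0042.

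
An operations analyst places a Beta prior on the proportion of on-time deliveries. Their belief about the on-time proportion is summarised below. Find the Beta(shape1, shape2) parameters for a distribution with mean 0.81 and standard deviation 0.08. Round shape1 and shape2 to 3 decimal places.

σ² = 0.08² = 0.0064.
With s = shape1+shape2, Var = μ(1−μ)/(s+1), so s+1 = (0.81×0.19)/0.0064 = 24.0469 and s = 23.0469.
shape1 = μs = 18.668, shape2 = (1−μ)s = 4.379.

shape1 = 18.668, shape2 = 4.379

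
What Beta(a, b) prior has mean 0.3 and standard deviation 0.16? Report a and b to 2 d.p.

First σ² = 0.0256. Setting a = μn, b = (1−μ)n with n = a+b,
μ(1−μ)/(n+1) = 0.0256 ⇒ n+1 = 0.21/0.0256 = 8.2031 ⇒ n = 7.2031.
Hence a = 0.3×7.2031 = 2.16, b = 0.7×7.2031 = 5.04.

a = 2.16, b = 5.04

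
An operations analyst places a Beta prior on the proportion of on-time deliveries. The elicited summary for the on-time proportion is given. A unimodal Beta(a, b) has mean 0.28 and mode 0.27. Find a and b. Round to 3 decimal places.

a = 12.880, b = 33.120

Let s = a+b. Mean gives a = μs = 0.28s; mode gives (a−1)/(s−2) = 0.27.
Substituting: 0.28s − 1 = 0.27(s−2) = 0.27s − 0.54, so 0.01s = 0.46 and s = 46.0000.
Then a = 0.28×46.0000 = 12.880 and b = s−a = 33.120.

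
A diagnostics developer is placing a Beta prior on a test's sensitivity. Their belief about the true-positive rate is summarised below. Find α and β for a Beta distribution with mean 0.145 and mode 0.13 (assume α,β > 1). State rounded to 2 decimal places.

α = 7.15, β = 42.18

Let s = α+β. Mean gives α = μs = 0.145s; mode gives (α−1)/(s−2) = 0.13.
Substituting: 0.145s − 1 = 0.13(s−2) = 0.13s − 0.26, so 0.015s = 0.74 and s = 49.3333.
Then α = 0.145×49.3333 = 7.15 and β = s−α = 42.18.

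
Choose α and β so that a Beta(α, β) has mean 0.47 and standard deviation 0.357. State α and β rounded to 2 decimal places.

α = 0.45, β = 0.51

First σ² = 0.127449. Setting α = μn, β = (1−μ)n with n = α+β,
μ(1−μ)/(n+1) = 0.127449 ⇒ n+1 = 0.2491/0.127449 = 1.9545 ⇒ n = 0.9545.
Hence α = 0.47×0.9545 = 0.45, β = 0.53×0.9545 = 0.51.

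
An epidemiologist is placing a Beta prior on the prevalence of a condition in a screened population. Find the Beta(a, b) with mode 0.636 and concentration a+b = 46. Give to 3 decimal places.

a = 28.984, b = 17.016

For a,b>1 the mode is (a−1)/(a+b−2), so a = mode·(κ−2)+1 = 0.636×44+1 = 28.984.
And b = (1−mode)·(κ−2)+1 = 0.364×44+1 = 17.016.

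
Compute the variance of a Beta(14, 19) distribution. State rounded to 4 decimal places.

0.0072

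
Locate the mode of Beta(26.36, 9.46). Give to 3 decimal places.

0.750

With α,β > 1, mode = (α−1)/(α+β−2) = 25.36/33.82 = 0.750.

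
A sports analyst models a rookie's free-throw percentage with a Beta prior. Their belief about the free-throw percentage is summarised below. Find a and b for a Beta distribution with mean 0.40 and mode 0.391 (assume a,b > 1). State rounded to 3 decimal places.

With s = a+b: μ = a/s and mode = (a−1)/(s−2). Eliminating a = μs,
μs − 1 = m(s−2) ⇒ s(μ−m) = 1−2m ⇒ s = 0.218/0.009 = 24.2222.
So a = μs = 9.689, b = (1−μ)s = 14.533.

a = 9.689, b = 14.533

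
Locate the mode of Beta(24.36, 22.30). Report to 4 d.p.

0.5231

The density x^(α−1)(1−x)^(β−1) is maximised at (α−1)/(α+β−2) = 23.36/44.66 = 0.5231.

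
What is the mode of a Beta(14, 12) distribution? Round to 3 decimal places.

The density x^(α−1)(1−x)^(β−1) is maximised at (α−1)/(α+β−2) = 13/24 = 0.542.

0.542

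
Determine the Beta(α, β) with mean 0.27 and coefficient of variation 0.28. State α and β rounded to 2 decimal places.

α = 9.04, β = 24.44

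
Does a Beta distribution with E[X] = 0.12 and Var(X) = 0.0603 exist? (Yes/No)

For any Beta, Var(X) < E[X]·(1−E[X]).
Here μ(1−μ) = 0.12×0.88 = 0.1056, and 0.0603 < 0.1056.

Yes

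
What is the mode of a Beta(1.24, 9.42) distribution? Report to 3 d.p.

With α,β > 1, mode = (α−1)/(α+β−2) = 0.24/8.66 = 0.028.

0.028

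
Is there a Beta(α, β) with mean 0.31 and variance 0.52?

No

The Beta variance bound is σ² < μ(1−μ).
Here μ(1−μ) = 0.31×0.69 = 0.2139, and 0.52 ≥ 0.2139.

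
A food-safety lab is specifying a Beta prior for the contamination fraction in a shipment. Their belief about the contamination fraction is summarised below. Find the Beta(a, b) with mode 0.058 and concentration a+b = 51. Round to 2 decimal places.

Since the density peak of Beta(a,b) is at (a−1)/(a+b−2),
a = 1 + 0.058(51−2) = 3.84 and b = 51 − 3.84 = 47.16.

a = 3.84, b = 47.16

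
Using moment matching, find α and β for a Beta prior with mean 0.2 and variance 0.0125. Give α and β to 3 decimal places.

α = 2.360, β = 9.440

By moment matching, α+β = μ(1−μ)/σ² − 1 = (0.2·0.8)/0.0125 − 1 = 12.8000 − 1 = 11.8000.
Since α/(α+β) = μ, α = 0.2·11.8000 = 2.360 and β = 0.8·11.8000 = 9.440.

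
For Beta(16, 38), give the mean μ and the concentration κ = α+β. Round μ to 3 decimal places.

μ = 0.296, κ = 54

κ = α+β = 16+38 = 54; μ = α/κ = 16/54 = 0.296.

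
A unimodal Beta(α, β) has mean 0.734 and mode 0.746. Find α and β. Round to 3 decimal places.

With s = α+β: μ = α/s and mode = (α−1)/(s−2). Eliminating α = μs,
μs − 1 = m(s−2) ⇒ s(μ−m) = 1−2m ⇒ s = -0.492/-0.012 = 41.0000.
So α = μs = 30.094, β = (1−μ)s = 10.906.

α = 30.094, β = 10.906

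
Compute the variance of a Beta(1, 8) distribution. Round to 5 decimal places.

0.00988

α+β = 9 and αβ = 8, so Var = αβ/[(α+β)²(α+β+1)] = 8/810 = 0.00988.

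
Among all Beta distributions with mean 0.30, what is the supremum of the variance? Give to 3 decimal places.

0.210

Var = μ(1−μ)/(α+β+1), which approaches μ(1−μ) as α+β → 0.
So the supremum is μ(1−μ) = 0.30×0.70 = 0.210.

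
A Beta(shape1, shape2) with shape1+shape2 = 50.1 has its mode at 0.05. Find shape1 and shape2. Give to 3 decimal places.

Mode = (shape1−1)/(κ−2) with κ = shape1+shape2, so shape1−1 = 0.05·48.1 = 2.405.
shape1 = 3.405; shape2 = κ − shape1 = 46.695.

shape1 = 3.405, shape2 = 46.695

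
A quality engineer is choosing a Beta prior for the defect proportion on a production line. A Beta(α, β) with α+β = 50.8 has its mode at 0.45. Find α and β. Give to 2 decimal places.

α = 22.96, β = 27.84

Mode = (α−1)/(κ−2) with κ = α+β, so α−1 = 0.45·48.8 = 21.96.
α = 22.96; β = κ − α = 27.84.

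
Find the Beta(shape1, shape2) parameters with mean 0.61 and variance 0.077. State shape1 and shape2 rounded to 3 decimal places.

shape1 = 1.275, shape2 = 0.815

Let s = shape1+shape2. The Beta variance is μ(1−μ)/(s+1).
So s+1 = μ(1−μ)/σ² = (0.61×0.39)/0.077 = 0.2379/0.077 = 3.0896, giving s = 2.0896.
Then shape1 = μs = 0.61×2.0896 = 1.275 and shape2 = (1−μ)s = 0.39×2.0896 = 0.815.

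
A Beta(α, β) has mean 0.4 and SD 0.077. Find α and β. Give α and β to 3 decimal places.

α = 15.792, β = 23.687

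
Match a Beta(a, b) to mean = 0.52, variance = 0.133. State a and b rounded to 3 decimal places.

a = 0.456, b = 0.421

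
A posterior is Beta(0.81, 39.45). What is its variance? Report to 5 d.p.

Var = αβ/[(α+β)²(α+β+1)] = (0.81×39.45)/(40.26²×41.26) = 31.9545/66876.997176 = 0.00048.

0.00048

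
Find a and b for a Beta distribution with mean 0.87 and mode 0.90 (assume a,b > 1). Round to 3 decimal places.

a = 23.200, b = 3.467

Let s = a+b. Mean gives a = μs = 0.87s; mode gives (a−1)/(s−2) = 0.90.
Substituting: 0.87s − 1 = 0.90(s−2) = 0.90s − 1.80, so -0.03s = -0.80 and s = 26.6667.
Then a = 0.87×26.6667 = 23.200 and b = s−a = 3.467.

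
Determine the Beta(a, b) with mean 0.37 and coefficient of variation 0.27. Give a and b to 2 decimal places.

σ = CV·μ = 0.27×0.37 = 0.09990, so σ² = 0.009980.
s+1 = μ(1−μ)/σ² = 0.2331/0.009980 = 23.3567, so s = a+b = 22.3567.
a = μs = 8.27, b = (1−μ)s = 14.08.

a = 8.27, b = 14.08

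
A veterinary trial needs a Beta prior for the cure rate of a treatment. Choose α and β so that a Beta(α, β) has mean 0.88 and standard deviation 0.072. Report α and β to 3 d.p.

First σ² = 0.005184. Setting α = μn, β = (1−μ)n with n = α+β,
μ(1−μ)/(n+1) = 0.005184 ⇒ n+1 = 0.1056/0.005184 = 20.3704 ⇒ n = 19.3704.
Hence α = 0.88×19.3704 = 17.046, β = 0.12×19.3704 = 2.324.

α = 17.046, β = 2.324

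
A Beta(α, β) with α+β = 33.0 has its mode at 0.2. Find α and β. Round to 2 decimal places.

For α,β>1 the mode is (α−1)/(α+β−2), so α = mode·(κ−2)+1 = 0.2×31.0+1 = 7.20.
And β = (1−mode)·(κ−2)+1 = 0.8×31.0+1 = 25.80.

α = 7.20, β = 25.80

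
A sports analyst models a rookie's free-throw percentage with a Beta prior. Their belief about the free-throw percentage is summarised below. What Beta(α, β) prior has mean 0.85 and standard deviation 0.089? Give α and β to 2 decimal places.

α = 12.83, β = 2.26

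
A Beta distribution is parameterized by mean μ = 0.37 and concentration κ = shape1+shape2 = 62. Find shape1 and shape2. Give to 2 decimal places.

shape1 = μκ = 0.37×62 = 22.94 and shape2 = (1−μ)κ = 0.63×62 = 39.06.

shape1 = 22.94, shape2 = 39.06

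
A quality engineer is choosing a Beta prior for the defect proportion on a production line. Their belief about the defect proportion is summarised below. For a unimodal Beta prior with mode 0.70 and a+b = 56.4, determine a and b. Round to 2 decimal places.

a = 39.08, b = 17.32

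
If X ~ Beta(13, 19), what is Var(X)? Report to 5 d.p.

0.00731

α+β = 32 and αβ = 247, so Var = αβ/[(α+β)²(α+β+1)] = 247/33792 = 0.00731.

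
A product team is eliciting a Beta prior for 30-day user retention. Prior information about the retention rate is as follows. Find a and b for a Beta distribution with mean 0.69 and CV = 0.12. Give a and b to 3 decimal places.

a = 20.838, b = 9.362

Var = (CV·μ)² = (0.12×0.69)² = 0.006856.
a+b = μ(1−μ)/Var − 1 = 0.2139/0.006856 − 1 = 30.1997.
Thus a = 0.69·30.1997 = 20.838 and b = 0.31·30.1997 = 9.362.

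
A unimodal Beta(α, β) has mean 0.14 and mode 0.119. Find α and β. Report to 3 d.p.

α = 5.080, β = 31.206

With s = α+β: μ = α/s and mode = (α−1)/(s−2). Eliminating α = μs,
μs − 1 = m(s−2) ⇒ s(μ−m) = 1−2m ⇒ s = 0.762/0.021 = 36.2857.
So α = μs = 5.080, β = (1−μ)s = 31.206.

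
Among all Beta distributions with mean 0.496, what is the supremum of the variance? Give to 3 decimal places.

0.250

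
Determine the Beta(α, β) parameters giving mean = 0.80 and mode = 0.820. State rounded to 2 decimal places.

α = 25.60, β = 6.40

Let s = α+β. Mean gives α = μs = 0.80s; mode gives (α−1)/(s−2) = 0.820.
Substituting: 0.80s − 1 = 0.820(s−2) = 0.820s − 1.640, so -0.020s = -0.640 and s = 32.0000.
Then α = 0.80×32.0000 = 25.60 and β = s−α = 6.40.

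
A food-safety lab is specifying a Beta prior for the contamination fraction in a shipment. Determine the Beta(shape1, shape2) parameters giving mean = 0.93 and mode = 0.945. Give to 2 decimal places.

Let s = shape1+shape2. Mean gives shape1 = μs = 0.93s; mode gives (shape1−1)/(s−2) = 0.945.
Substituting: 0.93s − 1 = 0.945(s−2) = 0.945s − 1.890, so -0.015s = -0.890 and s = 59.3333.
Then shape1 = 0.93×59.3333 = 55.18 and shape2 = s−shape1 = 4.15.

shape1 = 55.18, shape2 = 4.15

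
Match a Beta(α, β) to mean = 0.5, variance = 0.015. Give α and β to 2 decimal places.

Let s = α+β. The Beta variance is μ(1−μ)/(s+1).
So s+1 = μ(1−μ)/σ² = (0.5×0.5)/0.015 = 0.25/0.015 = 16.6667, giving s = 15.6667.
Then α = μs = 0.5×15.6667 = 7.83 and β = (1−μ)s = 0.5×15.6667 = 7.83.

α = 7.83, β = 7.83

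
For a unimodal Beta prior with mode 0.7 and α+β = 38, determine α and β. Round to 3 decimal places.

For α,β>1 the mode is (α−1)/(α+β−2), so α = mode·(κ−2)+1 = 0.7×36+1 = 26.200.
And β = (1−mode)·(κ−2)+1 = 0.3×36+1 = 11.800.

α = 26.200, β = 11.800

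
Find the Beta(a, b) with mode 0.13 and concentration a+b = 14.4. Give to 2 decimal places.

For a,b>1 the mode is (a−1)/(a+b−2), so a = mode·(κ−2)+1 = 0.13×12.4+1 = 2.61.
And b = (1−mode)·(κ−2)+1 = 0.87×12.4+1 = 11.79.

a = 2.61, b = 11.79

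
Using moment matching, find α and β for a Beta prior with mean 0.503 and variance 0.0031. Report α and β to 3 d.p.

α = 40.060, β = 39.582

Write ν = α+β; then α = μν and Var = μ(1−μ)/(ν+1).
ν = μ(1−μ)/Var − 1 = 0.249991/0.0031 − 1 = 79.6423.
α = 0.503·79.6423 = 40.060, β = 0.497·79.6423 = 39.582.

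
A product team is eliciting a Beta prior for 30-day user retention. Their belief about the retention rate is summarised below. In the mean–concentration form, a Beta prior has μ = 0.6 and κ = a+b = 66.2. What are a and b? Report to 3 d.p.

a = μκ = 0.6×66.2 = 39.720 and b = (1−μ)κ = 0.4×66.2 = 26.480.

a = 39.720, b = 26.480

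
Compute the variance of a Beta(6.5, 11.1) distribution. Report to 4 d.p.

0.0125

α+β = 17.6 and αβ = 72.15, so Var = αβ/[(α+β)²(α+β+1)] = 72.15/5761.536 = 0.0125.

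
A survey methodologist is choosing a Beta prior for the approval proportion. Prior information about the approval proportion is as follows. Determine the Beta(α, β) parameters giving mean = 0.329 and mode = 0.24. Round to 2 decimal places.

α = 1.92, β = 3.92

Let s = α+β. Mean gives α = μs = 0.329s; mode gives (α−1)/(s−2) = 0.24.
Substituting: 0.329s − 1 = 0.24(s−2) = 0.24s − 0.48, so 0.089s = 0.52 and s = 5.8427.
Then α = 0.329×5.8427 = 1.92 and β = s−α = 3.92.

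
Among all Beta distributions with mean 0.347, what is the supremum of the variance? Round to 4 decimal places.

0.2266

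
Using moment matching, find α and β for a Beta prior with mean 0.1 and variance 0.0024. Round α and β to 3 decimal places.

α = 3.650, β = 32.850

Let s = α+β. The Beta variance is μ(1−μ)/(s+1).
So s+1 = μ(1−μ)/σ² = (0.1×0.9)/0.0024 = 0.09/0.0024 = 37.5000, giving s = 36.5000.
Then α = μs = 0.1×36.5000 = 3.650 and β = (1−μ)s = 0.9×36.5000 = 32.850.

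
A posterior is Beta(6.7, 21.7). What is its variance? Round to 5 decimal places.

0.00613

α+β = 28.4 and αβ = 145.39, so Var = αβ/[(α+β)²(α+β+1)] = 145.39/23712.864 = 0.00613.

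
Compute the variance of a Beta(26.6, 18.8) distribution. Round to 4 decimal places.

α+β = 45.4 and αβ = 500.08, so Var = αβ/[(α+β)²(α+β+1)] = 500.08/95637.824 = 0.0052.

0.0052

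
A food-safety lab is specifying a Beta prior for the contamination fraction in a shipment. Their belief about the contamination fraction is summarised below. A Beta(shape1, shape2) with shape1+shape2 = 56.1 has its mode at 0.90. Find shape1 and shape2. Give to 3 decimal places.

For shape1,shape2>1 the mode is (shape1−1)/(shape1+shape2−2), so shape1 = mode·(κ−2)+1 = 0.90×54.1+1 = 49.690.
And shape2 = (1−mode)·(κ−2)+1 = 0.10×54.1+1 = 6.410.

shape1 = 49.690, shape2 = 6.410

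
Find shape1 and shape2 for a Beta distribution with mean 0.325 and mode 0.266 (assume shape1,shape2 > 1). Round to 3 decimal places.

With s = shape1+shape2: μ = shape1/s and mode = (shape1−1)/(s−2). Eliminating shape1 = μs,
μs − 1 = m(s−2) ⇒ s(μ−m) = 1−2m ⇒ s = 0.468/0.059 = 7.9322.
So shape1 = μs = 2.578, shape2 = (1−μ)s = 5.354.

shape1 = 2.578, shape2 = 5.354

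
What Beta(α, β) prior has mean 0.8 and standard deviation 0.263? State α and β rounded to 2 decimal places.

α = 1.05, β = 0.26

Variance = 0.263² = 0.069169. The moment-matching identity α+β = μ(1−μ)/Var − 1 gives
α+β = 0.16/0.069169 − 1 = 1.3132, so α = μ·1.3132 = 1.05 and β = (1−μ)·1.3132 = 0.26.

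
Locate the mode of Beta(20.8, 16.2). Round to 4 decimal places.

The density x^(α−1)(1−x)^(β−1) is maximised at (α−1)/(α+β−2) = 19.8/35.0 = 0.5657.

0.5657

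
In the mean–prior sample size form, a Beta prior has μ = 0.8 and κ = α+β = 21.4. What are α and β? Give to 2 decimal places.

α = 17.12, β = 4.28

α = μκ = 0.8×21.4 = 17.12 and β = (1−μ)κ = 0.2×21.4 = 4.28.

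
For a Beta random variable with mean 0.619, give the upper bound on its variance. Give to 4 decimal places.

For fixed mean μ the Beta variance is μ(1−μ)/(α+β+1), increasing as α+β decreases.
Its least upper bound (not attained) is μ(1−μ) = 0.619·0.381 = 0.2358.

0.2358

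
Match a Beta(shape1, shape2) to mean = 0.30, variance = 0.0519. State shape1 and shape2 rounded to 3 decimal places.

Let s = shape1+shape2. The Beta variance is μ(1−μ)/(s+1).
So s+1 = μ(1−μ)/σ² = (0.30×0.70)/0.0519 = 0.2100/0.0519 = 4.0462, giving s = 3.0462.
Then shape1 = μs = 0.30×3.0462 = 0.914 and shape2 = (1−μ)s = 0.70×3.0462 = 2.132.

shape1 = 0.914, shape2 = 2.132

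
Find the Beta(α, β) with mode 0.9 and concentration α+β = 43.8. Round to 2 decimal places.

α = 38.62, β = 5.18

For α,β>1 the mode is (α−1)/(α+β−2), so α = mode·(κ−2)+1 = 0.9×41.8+1 = 38.62.
And β = (1−mode)·(κ−2)+1 = 0.1×41.8+1 = 5.18.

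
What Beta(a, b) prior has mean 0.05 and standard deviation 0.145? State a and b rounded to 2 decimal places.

a = 0.06, b = 1.20

First σ² = 0.021025. Setting a = μn, b = (1−μ)n with n = a+b,
μ(1−μ)/(n+1) = 0.021025 ⇒ n+1 = 0.0475/0.021025 = 2.2592 ⇒ n = 1.2592.
Hence a = 0.05×1.2592 = 0.06, b = 0.95×1.2592 = 1.20.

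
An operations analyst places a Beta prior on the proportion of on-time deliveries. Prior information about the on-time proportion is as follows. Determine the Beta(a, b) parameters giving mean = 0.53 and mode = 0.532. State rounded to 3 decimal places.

a = 16.960, b = 15.040

Let s = a+b. Mean gives a = μs = 0.53s; mode gives (a−1)/(s−2) = 0.532.
Substituting: 0.53s − 1 = 0.532(s−2) = 0.532s − 1.064, so -0.002s = -0.064 and s = 32.0000.
Then a = 0.53×32.0000 = 16.960 and b = s−a = 15.040.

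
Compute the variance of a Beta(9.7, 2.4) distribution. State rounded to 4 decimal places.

μ = 9.7/12.1 = 0.801653; Var = μ(1−μ)/(α+β+1) = 0.1590055/13.1 = 0.0121.

0.0121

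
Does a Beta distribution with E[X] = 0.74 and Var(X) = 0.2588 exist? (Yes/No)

A Beta with mean μ has variance μ(1−μ)/(α+β+1) < μ(1−μ).
Here μ(1−μ) = 0.74×0.26 = 0.1924, and 0.2588 ≥ 0.1924.

No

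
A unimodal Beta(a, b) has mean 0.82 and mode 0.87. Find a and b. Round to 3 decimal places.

Let s = a+b. Mean gives a = μs = 0.82s; mode gives (a−1)/(s−2) = 0.87.
Substituting: 0.82s − 1 = 0.87(s−2) = 0.87s − 1.74, so -0.05s = -0.74 and s = 14.8000.
Then a = 0.82×14.8000 = 12.136 and b = s−a = 2.664.

a = 12.136, b = 2.664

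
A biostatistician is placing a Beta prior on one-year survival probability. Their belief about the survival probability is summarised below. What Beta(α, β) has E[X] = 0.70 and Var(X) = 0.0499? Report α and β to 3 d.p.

By moment matching, α+β = μ(1−μ)/σ² − 1 = (0.70·0.30)/0.0499 − 1 = 4.2084 − 1 = 3.2084.
Since α/(α+β) = μ, α = 0.70·3.2084 = 2.246 and β = 0.30·3.2084 = 0.963.

α = 2.246, β = 0.963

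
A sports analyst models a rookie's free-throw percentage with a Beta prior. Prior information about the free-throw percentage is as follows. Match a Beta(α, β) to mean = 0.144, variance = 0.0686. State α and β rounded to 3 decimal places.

α = 0.115, β = 0.682

Write ν = α+β; then α = μν and Var = μ(1−μ)/(ν+1).
ν = μ(1−μ)/Var − 1 = 0.123264/0.0686 − 1 = 0.7969.
α = 0.144·0.7969 = 0.115, β = 0.856·0.7969 = 0.682.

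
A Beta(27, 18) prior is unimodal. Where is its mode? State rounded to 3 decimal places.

0.605

The density x^(α−1)(1−x)^(β−1) is maximised at (α−1)/(α+β−2) = 26/43 = 0.605.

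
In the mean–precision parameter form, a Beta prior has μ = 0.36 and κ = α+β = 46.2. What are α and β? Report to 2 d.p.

α = 16.63, β = 29.57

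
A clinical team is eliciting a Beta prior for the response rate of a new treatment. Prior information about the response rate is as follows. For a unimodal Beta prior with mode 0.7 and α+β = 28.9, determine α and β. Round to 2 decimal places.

α = 19.83, β = 9.07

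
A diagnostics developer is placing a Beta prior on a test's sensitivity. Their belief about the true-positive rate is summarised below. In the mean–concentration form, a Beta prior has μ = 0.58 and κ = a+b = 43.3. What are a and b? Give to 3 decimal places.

a = μκ = 0.58×43.3 = 25.114 and b = (1−μ)κ = 0.42×43.3 = 18.186.

a = 25.114, b = 18.186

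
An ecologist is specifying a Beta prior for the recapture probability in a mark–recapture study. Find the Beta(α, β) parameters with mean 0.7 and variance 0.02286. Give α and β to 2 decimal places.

α = 5.73, β = 2.46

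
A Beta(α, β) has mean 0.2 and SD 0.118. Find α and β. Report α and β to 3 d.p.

α = 2.098, β = 8.393

First σ² = 0.013924. Setting α = μn, β = (1−μ)n with n = α+β,
μ(1−μ)/(n+1) = 0.013924 ⇒ n+1 = 0.16/0.013924 = 11.4910 ⇒ n = 10.4910.
Hence α = 0.2×10.4910 = 2.098, β = 0.8×10.4910 = 8.393.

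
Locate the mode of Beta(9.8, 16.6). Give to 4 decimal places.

The density x^(α−1)(1−x)^(β−1) is maximised at (α−1)/(α+β−2) = 8.8/24.4 = 0.3607.

0.3607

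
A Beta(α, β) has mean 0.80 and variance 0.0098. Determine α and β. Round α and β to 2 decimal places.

α = 12.26, β = 3.07

Let s = α+β. The Beta variance is μ(1−μ)/(s+1).
So s+1 = μ(1−μ)/σ² = (0.80×0.20)/0.0098 = 0.1600/0.0098 = 16.3265, giving s = 15.3265.
Then α = μs = 0.80×15.3265 = 12.26 and β = (1−μ)s = 0.20×15.3265 = 3.07.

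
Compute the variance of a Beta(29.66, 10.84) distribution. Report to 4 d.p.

0.0047

α+β = 40.50 and αβ = 321.5144, so Var = αβ/[(α+β)²(α+β+1)] = 321.5144/68070.375000 = 0.0047.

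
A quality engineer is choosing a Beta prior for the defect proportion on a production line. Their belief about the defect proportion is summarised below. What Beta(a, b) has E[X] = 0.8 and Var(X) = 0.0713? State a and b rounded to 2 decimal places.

a = 1.00, b = 0.25

By moment matching, a+b = μ(1−μ)/σ² − 1 = (0.8·0.2)/0.0713 − 1 = 2.2440 − 1 = 1.2440.
Since a/(a+b) = μ, a = 0.8·1.2440 = 1.00 and b = 0.2·1.2440 = 0.25.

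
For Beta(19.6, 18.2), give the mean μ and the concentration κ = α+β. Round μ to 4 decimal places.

μ = 0.5185, κ = 37.8

κ = α+β = 19.6+18.2 = 37.8; μ = α/κ = 19.6/37.8 = 0.5185.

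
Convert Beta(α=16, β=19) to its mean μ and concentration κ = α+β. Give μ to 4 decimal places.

μ = 0.4571, κ = 35

κ = α+β = 16+19 = 35; μ = α/κ = 16/35 = 0.4571.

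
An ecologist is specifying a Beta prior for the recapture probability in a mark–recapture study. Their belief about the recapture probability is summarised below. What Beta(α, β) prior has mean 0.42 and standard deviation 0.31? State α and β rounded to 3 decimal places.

σ² = 0.31² = 0.0961.
With s = α+β, Var = μ(1−μ)/(s+1), so s+1 = (0.42×0.58)/0.0961 = 2.5349 and s = 1.5349.
α = μs = 0.645, β = (1−μ)s = 0.890.

α = 0.645, β = 0.890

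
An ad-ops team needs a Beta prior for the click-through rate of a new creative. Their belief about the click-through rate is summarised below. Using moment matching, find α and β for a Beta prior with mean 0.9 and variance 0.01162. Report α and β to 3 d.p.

α = 6.071, β = 0.675

By moment matching, α+β = μ(1−μ)/σ² − 1 = (0.9·0.1)/0.01162 − 1 = 7.7453 − 1 = 6.7453.
Since α/(α+β) = μ, α = 0.9·6.7453 = 6.071 and β = 0.1·6.7453 = 0.675.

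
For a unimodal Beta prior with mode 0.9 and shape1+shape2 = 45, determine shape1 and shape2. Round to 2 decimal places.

shape1 = 39.70, shape2 = 5.30

Since the density peak of Beta(shape1,shape2) is at (shape1−1)/(shape1+shape2−2),
shape1 = 1 + 0.9(45−2) = 39.70 and shape2 = 45 − 39.70 = 5.30.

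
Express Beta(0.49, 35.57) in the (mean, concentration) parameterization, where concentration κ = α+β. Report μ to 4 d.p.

μ = 0.0136, κ = 36.06

κ = α+β = 0.49+35.57 = 36.06; μ = α/κ = 0.49/36.06 = 0.0136.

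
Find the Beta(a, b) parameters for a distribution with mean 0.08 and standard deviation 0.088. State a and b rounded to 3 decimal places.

Variance = 0.088² = 0.007744. The moment-matching identity a+b = μ(1−μ)/Var − 1 gives
a+b = 0.0736/0.007744 − 1 = 8.5041, so a = μ·8.5041 = 0.680 and b = (1−μ)·8.5041 = 7.824.

a = 0.680, b = 7.824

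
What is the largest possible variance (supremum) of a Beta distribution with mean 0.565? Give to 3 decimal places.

Var = μ(1−μ)/(α+β+1), which approaches μ(1−μ) as α+β → 0.
So the supremum is μ(1−μ) = 0.565×0.435 = 0.246.

0.246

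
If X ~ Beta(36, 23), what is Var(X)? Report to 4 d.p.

0.0040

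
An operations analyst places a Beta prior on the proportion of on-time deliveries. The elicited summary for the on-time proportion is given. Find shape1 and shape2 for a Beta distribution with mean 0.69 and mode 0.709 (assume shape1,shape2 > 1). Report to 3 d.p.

With s = shape1+shape2: μ = shape1/s and mode = (shape1−1)/(s−2). Eliminating shape1 = μs,
μs − 1 = m(s−2) ⇒ s(μ−m) = 1−2m ⇒ s = -0.418/-0.019 = 22.0000.
So shape1 = μs = 15.180, shape2 = (1−μ)s = 6.820.

shape1 = 15.180, shape2 = 6.820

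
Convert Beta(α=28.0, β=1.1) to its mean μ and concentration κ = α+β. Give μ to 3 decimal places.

μ = 0.962, κ = 29.1

κ = α+β = 28.0+1.1 = 29.1; μ = α/κ = 28.0/29.1 = 0.962.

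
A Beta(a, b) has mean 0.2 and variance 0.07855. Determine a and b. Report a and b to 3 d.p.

By moment matching, a+b = μ(1−μ)/σ² − 1 = (0.2·0.8)/0.07855 − 1 = 2.0369 − 1 = 1.0369.
Since a/(a+b) = μ, a = 0.2·1.0369 = 0.207 and b = 0.8·1.0369 = 0.830.

a = 0.207, b = 0.830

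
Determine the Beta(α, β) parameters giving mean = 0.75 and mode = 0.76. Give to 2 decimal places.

α = 39.00, β = 13.00

With s = α+β: μ = α/s and mode = (α−1)/(s−2). Eliminating α = μs,
μs − 1 = m(s−2) ⇒ s(μ−m) = 1−2m ⇒ s = -0.52/-0.01 = 52.0000.
So α = μs = 39.00, β = (1−μ)s = 13.00.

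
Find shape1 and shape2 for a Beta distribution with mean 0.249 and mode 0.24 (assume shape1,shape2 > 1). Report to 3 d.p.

With s = shape1+shape2: μ = shape1/s and mode = (shape1−1)/(s−2). Eliminating shape1 = μs,
μs − 1 = m(s−2) ⇒ s(μ−m) = 1−2m ⇒ s = 0.52/0.009 = 57.7778.
So shape1 = μs = 14.387, shape2 = (1−μ)s = 43.391.

shape1 = 14.387, shape2 = 43.391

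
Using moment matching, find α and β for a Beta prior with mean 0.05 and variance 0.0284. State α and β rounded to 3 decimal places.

By moment matching, α+β = μ(1−μ)/σ² − 1 = (0.05·0.95)/0.0284 − 1 = 1.6725 − 1 = 0.6725.
Since α/(α+β) = μ, α = 0.05·0.6725 = 0.034 and β = 0.95·0.6725 = 0.639.

α = 0.034, β = 0.639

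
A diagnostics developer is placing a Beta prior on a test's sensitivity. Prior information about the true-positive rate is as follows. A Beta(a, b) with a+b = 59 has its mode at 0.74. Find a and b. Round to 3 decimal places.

For a,b>1 the mode is (a−1)/(a+b−2), so a = mode·(κ−2)+1 = 0.74×57+1 = 43.180.
And b = (1−mode)·(κ−2)+1 = 0.26×57+1 = 15.820.

a = 43.180, b = 15.820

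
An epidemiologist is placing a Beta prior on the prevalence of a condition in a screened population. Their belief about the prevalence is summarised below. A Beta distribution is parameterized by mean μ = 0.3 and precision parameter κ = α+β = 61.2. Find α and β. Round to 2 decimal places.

α = 18.36, β = 42.84

Split κ in proportion μ : (1−μ): α = 0.3·61.2 = 18.36, β = 61.2 − 18.36 = 42.84.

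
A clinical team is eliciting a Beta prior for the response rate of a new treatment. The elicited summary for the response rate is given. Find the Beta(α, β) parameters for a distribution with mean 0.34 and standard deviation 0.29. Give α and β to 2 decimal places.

α = 0.57, β = 1.10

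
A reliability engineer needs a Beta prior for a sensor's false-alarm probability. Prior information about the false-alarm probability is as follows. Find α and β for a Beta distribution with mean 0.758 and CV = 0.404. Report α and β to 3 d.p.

Var = (CV·μ)² = (0.404×0.758)² = 0.093778.
α+β = μ(1−μ)/Var − 1 = 0.183436/0.093778 − 1 = 0.9561.
Thus α = 0.758·0.9561 = 0.725 and β = 0.242·0.9561 = 0.231.

α = 0.725, β = 0.231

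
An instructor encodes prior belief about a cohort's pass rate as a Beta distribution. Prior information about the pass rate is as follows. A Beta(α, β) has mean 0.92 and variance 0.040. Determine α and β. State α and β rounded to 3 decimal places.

Write ν = α+β; then α = μν and Var = μ(1−μ)/(ν+1).
ν = μ(1−μ)/Var − 1 = 0.0736/0.040 − 1 = 0.8400.
α = 0.92·0.8400 = 0.773, β = 0.08·0.8400 = 0.067.

α = 0.773, β = 0.067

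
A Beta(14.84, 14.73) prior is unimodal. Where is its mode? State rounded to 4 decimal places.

With α,β > 1, mode = (α−1)/(α+β−2) = 13.84/27.57 = 0.5020.

0.5020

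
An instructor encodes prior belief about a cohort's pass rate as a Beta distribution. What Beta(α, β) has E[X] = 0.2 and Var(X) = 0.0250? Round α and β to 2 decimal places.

By moment matching, α+β = μ(1−μ)/σ² − 1 = (0.2·0.8)/0.0250 − 1 = 6.4000 − 1 = 5.4000.
Since α/(α+β) = μ, α = 0.2·5.4000 = 1.08 and β = 0.8·5.4000 = 4.32.

α = 1.08, β = 4.32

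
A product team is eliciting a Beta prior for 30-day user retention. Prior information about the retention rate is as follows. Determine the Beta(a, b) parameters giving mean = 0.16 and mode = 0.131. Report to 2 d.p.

Let s = a+b. Mean gives a = μs = 0.16s; mode gives (a−1)/(s−2) = 0.131.
Substituting: 0.16s − 1 = 0.131(s−2) = 0.131s − 0.262, so 0.029s = 0.738 and s = 25.4483.
Then a = 0.16×25.4483 = 4.07 and b = s−a = 21.38.

a = 4.07, b = 21.38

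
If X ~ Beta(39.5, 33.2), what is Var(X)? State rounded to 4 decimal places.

0.0034

Var = αβ/[(α+β)²(α+β+1)] = (39.5×33.2)/(72.7²×73.7) = 1311.40/389525.873 = 0.0034.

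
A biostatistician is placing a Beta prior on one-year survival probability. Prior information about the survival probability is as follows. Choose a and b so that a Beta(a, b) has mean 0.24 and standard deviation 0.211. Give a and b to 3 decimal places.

a = 0.743, b = 2.354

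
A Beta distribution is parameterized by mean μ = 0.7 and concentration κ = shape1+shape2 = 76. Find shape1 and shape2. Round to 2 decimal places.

shape1 = 53.20, shape2 = 22.80

Split κ in proportion μ : (1−μ): shape1 = 0.7·76 = 53.20, shape2 = 76 − 53.20 = 22.80.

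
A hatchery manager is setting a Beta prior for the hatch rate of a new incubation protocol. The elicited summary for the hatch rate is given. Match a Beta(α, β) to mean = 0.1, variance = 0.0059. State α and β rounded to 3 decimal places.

Let s = α+β. The Beta variance is μ(1−μ)/(s+1).
So s+1 = μ(1−μ)/σ² = (0.1×0.9)/0.0059 = 0.09/0.0059 = 15.2542, giving s = 14.2542.
Then α = μs = 0.1×14.2542 = 1.425 and β = (1−μ)s = 0.9×14.2542 = 12.829.

α = 1.425, β = 12.829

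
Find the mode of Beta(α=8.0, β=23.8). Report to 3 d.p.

The density x^(α−1)(1−x)^(β−1) is maximised at (α−1)/(α+β−2) = 7.0/29.8 = 0.235.

0.235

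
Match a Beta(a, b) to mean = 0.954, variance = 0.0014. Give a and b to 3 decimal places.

a = 28.950, b = 1.396

Write ν = a+b; then a = μν and Var = μ(1−μ)/(ν+1).
ν = μ(1−μ)/Var − 1 = 0.043884/0.0014 − 1 = 30.3457.
a = 0.954·30.3457 = 28.950, b = 0.046·30.3457 = 1.396.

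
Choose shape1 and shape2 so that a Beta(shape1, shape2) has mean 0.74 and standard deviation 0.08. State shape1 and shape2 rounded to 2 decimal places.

σ² = 0.08² = 0.0064.
With s = shape1+shape2, Var = μ(1−μ)/(s+1), so s+1 = (0.74×0.26)/0.0064 = 30.0625 and s = 29.0625.
shape1 = μs = 21.51, shape2 = (1−μ)s = 7.56.

shape1 = 21.51, shape2 = 7.56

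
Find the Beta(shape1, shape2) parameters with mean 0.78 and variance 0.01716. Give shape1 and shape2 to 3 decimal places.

shape1 = 7.020, shape2 = 1.980

Let s = shape1+shape2. The Beta variance is μ(1−μ)/(s+1).
So s+1 = μ(1−μ)/σ² = (0.78×0.22)/0.01716 = 0.1716/0.01716 = 10.0000, giving s = 9.0000.
Then shape1 = μs = 0.78×9.0000 = 7.020 and shape2 = (1−μ)s = 0.22×9.0000 = 1.980.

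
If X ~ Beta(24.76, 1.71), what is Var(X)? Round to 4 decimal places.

α+β = 26.47 and αβ = 42.3396, so Var = αβ/[(α+β)²(α+β+1)] = 42.3396/19247.154923 = 0.0022.

0.0022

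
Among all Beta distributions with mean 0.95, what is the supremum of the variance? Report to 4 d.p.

0.0475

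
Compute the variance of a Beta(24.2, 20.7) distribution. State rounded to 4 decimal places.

Var = αβ/[(α+β)²(α+β+1)] = (24.2×20.7)/(44.9²×45.9) = 500.94/92534.859 = 0.0054.

0.0054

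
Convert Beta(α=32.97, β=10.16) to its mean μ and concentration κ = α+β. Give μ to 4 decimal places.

μ = 0.7644, κ = 43.13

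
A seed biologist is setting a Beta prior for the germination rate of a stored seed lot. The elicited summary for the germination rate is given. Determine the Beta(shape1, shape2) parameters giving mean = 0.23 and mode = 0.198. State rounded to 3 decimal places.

Let s = shape1+shape2. Mean gives shape1 = μs = 0.23s; mode gives (shape1−1)/(s−2) = 0.198.
Substituting: 0.23s − 1 = 0.198(s−2) = 0.198s − 0.396, so 0.032s = 0.604 and s = 18.8750.
Then shape1 = 0.23×18.8750 = 4.341 and shape2 = s−shape1 = 14.534.

shape1 = 4.341, shape2 = 14.534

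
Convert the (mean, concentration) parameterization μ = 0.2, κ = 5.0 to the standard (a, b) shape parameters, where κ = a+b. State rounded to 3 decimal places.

a = 1.000, b = 4.000

a = μκ = 0.2×5.0 = 1.000 and b = (1−μ)κ = 0.8×5.0 = 4.000.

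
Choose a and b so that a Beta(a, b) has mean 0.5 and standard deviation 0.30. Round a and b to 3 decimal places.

a = 0.889, b = 0.889

Variance = 0.30² = 0.0900. The moment-matching identity a+b = μ(1−μ)/Var − 1 gives
a+b = 0.25/0.0900 − 1 = 1.7778, so a = μ·1.7778 = 0.889 and b = (1−μ)·1.7778 = 0.889.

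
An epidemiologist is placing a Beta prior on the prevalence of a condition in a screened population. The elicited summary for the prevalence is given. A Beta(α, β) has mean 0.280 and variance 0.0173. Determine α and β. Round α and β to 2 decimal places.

By moment matching, α+β = μ(1−μ)/σ² − 1 = (0.280·0.720)/0.0173 − 1 = 11.6532 − 1 = 10.6532.
Since α/(α+β) = μ, α = 0.280·10.6532 = 2.98 and β = 0.720·10.6532 = 7.67.

α = 2.98, β = 7.67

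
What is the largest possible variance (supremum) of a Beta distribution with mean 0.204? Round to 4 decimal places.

0.1624

For fixed mean μ the Beta variance is μ(1−μ)/(α+β+1), increasing as α+β decreases.
Its least upper bound (not attained) is μ(1−μ) = 0.204·0.796 = 0.1624.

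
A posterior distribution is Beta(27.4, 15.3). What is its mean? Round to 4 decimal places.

E[X] = α/(α+β) = 27.4/42.7 = 0.6417.

0.6417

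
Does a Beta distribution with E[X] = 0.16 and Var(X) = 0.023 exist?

Yes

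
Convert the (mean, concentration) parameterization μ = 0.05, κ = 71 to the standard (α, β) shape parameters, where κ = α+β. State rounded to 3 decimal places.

α = 3.550, β = 67.450

α = μκ = 0.05×71 = 3.550 and β = (1−μ)κ = 0.95×71 = 67.450.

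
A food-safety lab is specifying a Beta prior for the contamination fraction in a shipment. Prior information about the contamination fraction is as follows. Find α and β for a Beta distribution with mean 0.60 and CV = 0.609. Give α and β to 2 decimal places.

α = 0.48, β = 0.32

Var = (CV·μ)² = (0.609×0.60)² = 0.133517.
α+β = μ(1−μ)/Var − 1 = 0.2400/0.133517 − 1 = 0.7975.
Thus α = 0.60·0.7975 = 0.48 and β = 0.40·0.7975 = 0.32.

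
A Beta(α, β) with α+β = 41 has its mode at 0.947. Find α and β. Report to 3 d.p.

α = 37.933, β = 3.067

Mode = (α−1)/(κ−2) with κ = α+β, so α−1 = 0.947·39 = 36.933.
α = 37.933; β = κ − α = 3.067.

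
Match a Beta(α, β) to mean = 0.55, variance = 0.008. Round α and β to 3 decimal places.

By moment matching, α+β = μ(1−μ)/σ² − 1 = (0.55·0.45)/0.008 − 1 = 30.9375 − 1 = 29.9375.
Since α/(α+β) = μ, α = 0.55·29.9375 = 16.466 and β = 0.45·29.9375 = 13.472.

α = 16.466, β = 13.472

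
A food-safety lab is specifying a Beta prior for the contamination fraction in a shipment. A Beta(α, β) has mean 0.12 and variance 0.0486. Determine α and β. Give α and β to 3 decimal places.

By moment matching, α+β = μ(1−μ)/σ² − 1 = (0.12·0.88)/0.0486 − 1 = 2.1728 − 1 = 1.1728.
Since α/(α+β) = μ, α = 0.12·1.1728 = 0.141 and β = 0.88·1.1728 = 1.032.

α = 0.141, β = 1.032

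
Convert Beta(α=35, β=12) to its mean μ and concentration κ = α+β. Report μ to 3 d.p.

κ = α+β = 35+12 = 47; μ = α/κ = 35/47 = 0.745.

μ = 0.745, κ = 47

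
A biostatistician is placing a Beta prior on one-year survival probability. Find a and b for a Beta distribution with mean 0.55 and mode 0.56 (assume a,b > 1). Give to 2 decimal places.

a = 6.60, b = 5.40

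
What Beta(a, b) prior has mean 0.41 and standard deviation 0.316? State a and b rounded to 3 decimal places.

a = 0.583, b = 0.839

Variance = 0.316² = 0.099856. The moment-matching identity a+b = μ(1−μ)/Var − 1 gives
a+b = 0.2419/0.099856 − 1 = 1.4225, so a = μ·1.4225 = 0.583 and b = (1−μ)·1.4225 = 0.839.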